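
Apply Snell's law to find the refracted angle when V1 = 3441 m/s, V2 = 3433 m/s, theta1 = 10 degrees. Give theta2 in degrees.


sin(theta1) = sin(10 deg) = 0.173648
sin(theta2) = V2/V1 * sin(theta1) = 3433/3441 * 0.173648 = 0.173244
theta2 = arcsin(0.173244) = 9.9765 degrees

9.9765


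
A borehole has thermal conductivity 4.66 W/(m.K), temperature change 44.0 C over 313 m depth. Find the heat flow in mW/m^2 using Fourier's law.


q = k * dT / dz * 1000
= 4.66 * 44.0 / 313 * 1000
= 0.65508 * 1000
= 655.0799 mW/m^2

655.0799


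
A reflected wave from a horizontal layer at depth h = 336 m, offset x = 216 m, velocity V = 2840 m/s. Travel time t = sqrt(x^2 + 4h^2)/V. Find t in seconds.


x^2 + 4h^2 = 216^2 + 4*336^2 = 46656 + 451584 = 498240
sqrt(498240) = 705.8612
t = 705.8612 / 2840 = 0.2485 s

0.2485


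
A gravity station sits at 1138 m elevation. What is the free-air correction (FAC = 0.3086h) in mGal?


FAC = 0.3086 * h
= 0.3086 * 1138
= 351.1868 mGal

351.1868


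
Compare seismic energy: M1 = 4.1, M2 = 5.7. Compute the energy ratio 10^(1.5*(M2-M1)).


M2 - M1 = 5.7 - 4.1 = 1.6
1.5 * 1.6 = 2.4
ratio = 10^2.4 = 251.19

251.19


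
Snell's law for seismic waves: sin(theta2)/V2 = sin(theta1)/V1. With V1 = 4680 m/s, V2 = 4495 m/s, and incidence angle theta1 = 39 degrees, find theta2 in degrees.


sin(theta1) = sin(39 deg) = 0.62932
sin(theta2) = V2/V1 * sin(theta1) = 4495/4680 * 0.62932 = 0.604443
theta2 = arcsin(0.604443) = 37.1888 degrees

37.1888


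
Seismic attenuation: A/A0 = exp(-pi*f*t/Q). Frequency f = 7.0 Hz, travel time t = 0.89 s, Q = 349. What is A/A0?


pi*f*t/Q = pi*7.0*0.89/349 = 0.056081
A/A0 = exp(-0.056081) = 0.945463

0.945463


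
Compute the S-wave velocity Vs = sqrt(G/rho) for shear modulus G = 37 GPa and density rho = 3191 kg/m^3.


Convert G to Pa: G = 37e9 Pa
Compute G/rho = 37e9 / 3191 = 11595111.2504
Vs = sqrt(11595111.2504) = 3405.16 m/s

3405.16


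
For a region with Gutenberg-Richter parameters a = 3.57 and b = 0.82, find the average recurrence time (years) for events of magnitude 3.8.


log10(N) = 3.57 - 0.82*3.8 = 0.454
N = 10^0.454 = 2.844461
T = 1/N = 1/2.844461 = 0.3516 years

0.3516


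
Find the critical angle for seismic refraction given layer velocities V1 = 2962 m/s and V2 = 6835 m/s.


V1/V2 = 2962/6835 = 0.433358
theta_c = arcsin(0.433358) = 25.6808 degrees

25.6808


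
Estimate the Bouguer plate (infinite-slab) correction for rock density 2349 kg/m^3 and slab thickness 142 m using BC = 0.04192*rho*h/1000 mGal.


BC = 0.04192 * rho * h / 1000
= 0.04192 * 2349 * 142 / 1000
= 13.9828 mGal

13.9828


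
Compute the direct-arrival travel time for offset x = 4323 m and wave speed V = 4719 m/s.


t = x / V
= 4323 / 4719
= 0.9161 s

0.9161


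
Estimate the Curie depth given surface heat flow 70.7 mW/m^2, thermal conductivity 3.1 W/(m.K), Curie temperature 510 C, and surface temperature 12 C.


T_Curie - T_surf = 510 - 12 = 498 C
Convert q to W/m^2: 70.7 mW/m^2 = 0.0707 W/m^2
d = 498 * 3.1 / 0.0707 = 21835.93 m

21835.93


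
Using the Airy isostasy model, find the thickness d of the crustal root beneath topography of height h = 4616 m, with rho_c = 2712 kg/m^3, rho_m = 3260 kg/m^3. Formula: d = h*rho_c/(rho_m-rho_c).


rho_m - rho_c = 3260 - 2712 = 548
d = 4616 * 2712 / 548
= 12518592 / 548
= 22844.15 m

22844.15


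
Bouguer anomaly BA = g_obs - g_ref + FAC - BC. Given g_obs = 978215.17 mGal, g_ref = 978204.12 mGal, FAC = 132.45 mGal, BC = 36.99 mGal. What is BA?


BA = g_obs - g_ref + FAC - BC
= 978215.17 - 978204.12 + 132.45 - 36.99
= 106.51 mGal

106.51


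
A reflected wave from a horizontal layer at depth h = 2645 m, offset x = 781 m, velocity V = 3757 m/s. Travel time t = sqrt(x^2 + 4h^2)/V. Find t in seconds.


x^2 + 4h^2 = 781^2 + 4*2645^2 = 609961 + 27984100 = 28594061
sqrt(28594061) = 5347.3415
t = 5347.3415 / 3757 = 1.4233 s

1.4233


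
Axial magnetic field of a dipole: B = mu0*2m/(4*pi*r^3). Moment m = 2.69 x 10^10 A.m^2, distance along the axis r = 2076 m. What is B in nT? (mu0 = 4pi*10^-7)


m = 2.69 x 10^10 = 26900000000 A.m^2
2m = 53800000000 A.m^2
r^3 = 2076^3 = 8947094976
B = (4pi*10^-7) * 53800000000 / (4*pi * 8947094976) * 1e9
= 67607.073905 / 112432511390.29 * 1e9
= 601.3125 nT

601.3125


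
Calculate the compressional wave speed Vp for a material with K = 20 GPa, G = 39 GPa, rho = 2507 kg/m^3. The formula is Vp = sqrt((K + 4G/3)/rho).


First compute the effective modulus:
K + 4G/3 = 20e9 + 4*39e9/3 = 72000000000.0 Pa
Then divide by density:
72000000000.0 / 2507 = 28719585.1615 Pa/(kg/m^3)
Take the square root:
Vp = sqrt(28719585.1615) = 5359.07 m/s

5359.07


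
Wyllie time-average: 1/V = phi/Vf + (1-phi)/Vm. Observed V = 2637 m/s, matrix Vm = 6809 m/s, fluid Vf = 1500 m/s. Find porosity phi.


1/V - 1/Vm = 1/2637 - 1/6809 = 0.00023235
1/Vf - 1/Vm = 1/1500 - 1/6809 = 0.0005198
phi = 0.00023235 / 0.0005198 = 0.447

0.447


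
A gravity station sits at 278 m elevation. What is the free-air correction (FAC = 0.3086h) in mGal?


FAC = 0.3086 * h
= 0.3086 * 278
= 85.7908 mGal

85.7908


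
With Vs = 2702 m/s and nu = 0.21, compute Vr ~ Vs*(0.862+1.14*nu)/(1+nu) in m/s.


Numerator factor = 0.862 + 1.14*0.21 = 1.1014
Denominator = 1 + 0.21 = 1.21
Vr = 2702 * 1.1014 / 1.21 = 2459.49 m/s

2459.49


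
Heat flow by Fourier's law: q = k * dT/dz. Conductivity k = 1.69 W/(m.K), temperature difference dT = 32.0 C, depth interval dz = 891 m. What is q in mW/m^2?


q = k * dT / dz * 1000
= 1.69 * 32.0 / 891 * 1000
= 0.060696 * 1000
= 60.6958 mW/m^2

60.6958


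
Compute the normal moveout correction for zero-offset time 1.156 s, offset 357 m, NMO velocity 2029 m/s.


x/Vnmo = 357/2029 = 0.175949
(x/Vnmo)^2 = 0.030958
t0^2 = 1.336336
sqrt(1.336336 + 0.030958) = 1.169313
dt = 1.169313 - 1.156 = 0.013313

0.013313


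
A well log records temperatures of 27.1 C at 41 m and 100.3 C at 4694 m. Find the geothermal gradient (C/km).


dT = 100.3 - 27.1 = 73.2 C
dz = 4694 - 41 = 4653 m
gradient = dT/dz * 1000 = 73.2/4653 * 1000 = 15.7318 C/km

15.7318


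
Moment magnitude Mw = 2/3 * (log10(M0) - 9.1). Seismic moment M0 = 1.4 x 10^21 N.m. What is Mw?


log10(M0) = log10(1.4 x 10^21) = 21.1461
Mw = 2/3 * (21.1461 - 9.1)
= 2/3 * 12.0461
= 8.03

8.03


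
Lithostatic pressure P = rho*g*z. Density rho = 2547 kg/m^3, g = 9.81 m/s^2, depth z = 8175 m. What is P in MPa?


P = rho * g * z / 1e6
= 2547 * 9.81 * 8175 / 1e6
= 204261122.25 / 1e6
= 204.2611 MPa

204.2611


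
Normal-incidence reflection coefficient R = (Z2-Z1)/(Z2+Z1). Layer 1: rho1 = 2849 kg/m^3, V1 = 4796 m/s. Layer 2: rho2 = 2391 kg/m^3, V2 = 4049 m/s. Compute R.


Z1 = 2849 * 4796 = 13663804
Z2 = 2391 * 4049 = 9681159
R = (9681159 - 13663804) / (9681159 + 13663804) = -3982645 / 23344963 = -0.1706

-0.1706


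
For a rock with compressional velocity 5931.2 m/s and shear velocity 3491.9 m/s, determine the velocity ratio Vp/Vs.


Vp/Vs = 5931.2 / 3491.9
= 1.6986

1.6986


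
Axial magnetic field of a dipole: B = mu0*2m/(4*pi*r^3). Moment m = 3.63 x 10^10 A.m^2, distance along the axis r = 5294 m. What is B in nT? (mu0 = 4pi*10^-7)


m = 3.63 x 10^10 = 36300000000 A.m^2
2m = 72600000000 A.m^2
r^3 = 5294^3 = 148371952184
B = (4pi*10^-7) * 72600000000 / (4*pi * 148371952184) * 1e9
= 91231.85066 / 1864496939920.12 * 1e9
= 48.9311 nT

48.9311


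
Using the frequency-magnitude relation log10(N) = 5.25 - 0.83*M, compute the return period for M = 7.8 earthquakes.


log10(N) = 5.25 - 0.83*7.8 = -1.224
N = 10^-1.224 = 0.059704
T = 1/N = 1/0.059704 = 16.7494 years

16.7494


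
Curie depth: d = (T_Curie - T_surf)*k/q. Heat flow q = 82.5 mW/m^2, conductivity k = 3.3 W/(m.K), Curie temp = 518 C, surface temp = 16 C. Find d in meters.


T_Curie - T_surf = 518 - 16 = 502 C
Convert q to W/m^2: 82.5 mW/m^2 = 0.0825 W/m^2
d = 502 * 3.3 / 0.0825 = 20080.0 m

20080.0


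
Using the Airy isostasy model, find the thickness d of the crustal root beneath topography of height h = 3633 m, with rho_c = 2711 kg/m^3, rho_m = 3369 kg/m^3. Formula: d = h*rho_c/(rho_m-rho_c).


rho_m - rho_c = 3369 - 2711 = 658
d = 3633 * 2711 / 658
= 9849063 / 658
= 14968.18 m

14968.18


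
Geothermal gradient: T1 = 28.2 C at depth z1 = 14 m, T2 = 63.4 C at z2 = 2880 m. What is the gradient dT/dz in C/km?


dT = 63.4 - 28.2 = 35.2 C
dz = 2880 - 14 = 2866 m
gradient = dT/dz * 1000 = 35.2/2866 * 1000 = 12.2819 C/km

12.2819


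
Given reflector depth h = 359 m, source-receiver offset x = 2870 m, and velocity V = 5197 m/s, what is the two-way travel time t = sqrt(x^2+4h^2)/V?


x^2 + 4h^2 = 2870^2 + 4*359^2 = 8236900 + 515524 = 8752424
sqrt(8752424) = 2958.4496
t = 2958.4496 / 5197 = 0.5693 s

0.5693


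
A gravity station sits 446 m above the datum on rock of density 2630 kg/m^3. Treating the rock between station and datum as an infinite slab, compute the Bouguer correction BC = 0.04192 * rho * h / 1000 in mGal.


BC = 0.04192 * rho * h / 1000
= 0.04192 * 2630 * 446 / 1000
= 49.1713 mGal

49.1713


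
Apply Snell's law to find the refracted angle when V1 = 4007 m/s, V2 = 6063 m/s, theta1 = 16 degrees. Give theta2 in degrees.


sin(theta1) = sin(16 deg) = 0.275637
sin(theta2) = V2/V1 * sin(theta1) = 6063/4007 * 0.275637 = 0.417067
theta2 = arcsin(0.417067) = 24.6496 degrees

24.6496


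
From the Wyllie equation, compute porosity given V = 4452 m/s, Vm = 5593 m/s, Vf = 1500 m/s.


1/V - 1/Vm = 1/4452 - 1/5593 = 4.582e-05
1/Vf - 1/Vm = 1/1500 - 1/5593 = 0.00048787
phi = 4.582e-05 / 0.00048787 = 0.0939

0.0939


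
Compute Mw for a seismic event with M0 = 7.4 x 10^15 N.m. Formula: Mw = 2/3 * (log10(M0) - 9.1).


log10(M0) = log10(7.4 x 10^15) = 15.8692
Mw = 2/3 * (15.8692 - 9.1)
= 2/3 * 6.7692
= 4.51

4.51


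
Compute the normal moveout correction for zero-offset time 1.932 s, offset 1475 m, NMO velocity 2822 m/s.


x/Vnmo = 1475/2822 = 0.522679
(x/Vnmo)^2 = 0.273193
t0^2 = 3.732624
sqrt(3.732624 + 0.273193) = 2.001454
dt = 2.001454 - 1.932 = 0.069454

0.069454


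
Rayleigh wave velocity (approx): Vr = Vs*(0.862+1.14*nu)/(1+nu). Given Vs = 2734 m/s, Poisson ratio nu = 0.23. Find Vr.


Numerator factor = 0.862 + 1.14*0.23 = 1.1242
Denominator = 1 + 0.23 = 1.23
Vr = 2734 * 1.1242 / 1.23 = 2498.83 m/s

2498.83


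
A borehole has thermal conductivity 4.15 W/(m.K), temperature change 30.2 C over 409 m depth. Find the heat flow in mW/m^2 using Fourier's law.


q = k * dT / dz * 1000
= 4.15 * 30.2 / 409 * 1000
= 0.30643 * 1000
= 306.4303 mW/m^2

306.4303


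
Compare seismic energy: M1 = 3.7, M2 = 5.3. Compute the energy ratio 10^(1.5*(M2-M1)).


M2 - M1 = 5.3 - 3.7 = 1.6
1.5 * 1.6 = 2.4
ratio = 10^2.4 = 251.19

251.19


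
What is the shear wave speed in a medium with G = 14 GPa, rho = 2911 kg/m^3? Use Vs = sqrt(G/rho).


Convert G to Pa: G = 14e9 Pa
Compute G/rho = 14e9 / 2911 = 4809343.8681
Vs = sqrt(4809343.8681) = 2193.02 m/s

2193.02


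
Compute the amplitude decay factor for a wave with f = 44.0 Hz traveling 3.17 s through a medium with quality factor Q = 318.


pi*f*t/Q = pi*44.0*3.17/318 = 1.377954
A/A0 = exp(-1.377954) = 0.252094

0.252094


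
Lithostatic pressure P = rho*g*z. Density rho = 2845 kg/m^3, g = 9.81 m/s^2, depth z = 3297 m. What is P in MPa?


P = rho * g * z / 1e6
= 2845 * 9.81 * 3297 / 1e6
= 92017456.65 / 1e6
= 92.0175 MPa

92.0175


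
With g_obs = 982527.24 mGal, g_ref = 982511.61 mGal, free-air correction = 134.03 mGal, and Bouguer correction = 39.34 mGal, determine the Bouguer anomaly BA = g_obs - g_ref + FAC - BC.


BA = g_obs - g_ref + FAC - BC
= 982527.24 - 982511.61 + 134.03 - 39.34
= 110.32 mGal

110.32


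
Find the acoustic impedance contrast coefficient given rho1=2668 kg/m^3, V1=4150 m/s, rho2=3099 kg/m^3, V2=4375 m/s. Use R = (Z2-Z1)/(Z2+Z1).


Z1 = 2668 * 4150 = 11072200
Z2 = 3099 * 4375 = 13558125
R = (13558125 - 11072200) / (13558125 + 11072200) = 2485925 / 24630325 = 0.1009

0.1009


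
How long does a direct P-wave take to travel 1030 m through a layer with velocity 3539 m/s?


t = x / V
= 1030 / 3539
= 0.291 s

0.291


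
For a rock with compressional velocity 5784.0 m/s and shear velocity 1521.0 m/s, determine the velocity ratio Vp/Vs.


Vp/Vs = 5784.0 / 1521.0
= 3.8028

3.8028


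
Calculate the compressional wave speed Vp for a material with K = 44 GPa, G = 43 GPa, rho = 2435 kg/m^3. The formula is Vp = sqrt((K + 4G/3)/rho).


First compute the effective modulus:
K + 4G/3 = 44e9 + 4*43e9/3 = 101333333333.33 Pa
Then divide by density:
101333333333.33 / 2435 = 41615331.9644 Pa/(kg/m^3)
Take the square root:
Vp = sqrt(41615331.9644) = 6450.99 m/s

6450.99


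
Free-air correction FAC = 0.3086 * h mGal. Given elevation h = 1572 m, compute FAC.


FAC = 0.3086 * h
= 0.3086 * 1572
= 485.1192 mGal

485.1192


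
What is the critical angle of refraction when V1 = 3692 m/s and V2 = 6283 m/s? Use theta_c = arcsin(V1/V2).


V1/V2 = 3692/6283 = 0.587617
theta_c = arcsin(0.587617) = 35.9881 degrees

35.9881


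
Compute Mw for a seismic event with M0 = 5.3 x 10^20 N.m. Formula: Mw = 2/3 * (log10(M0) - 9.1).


log10(M0) = log10(5.3 x 10^20) = 20.7243
Mw = 2/3 * (20.7243 - 9.1)
= 2/3 * 11.6243
= 7.75

7.75


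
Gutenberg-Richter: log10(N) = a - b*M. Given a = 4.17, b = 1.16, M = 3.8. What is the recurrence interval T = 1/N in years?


log10(N) = 4.17 - 1.16*3.8 = -0.238
N = 10^-0.238 = 0.578096
T = 1/N = 1/0.578096 = 1.7298 years

1.7298


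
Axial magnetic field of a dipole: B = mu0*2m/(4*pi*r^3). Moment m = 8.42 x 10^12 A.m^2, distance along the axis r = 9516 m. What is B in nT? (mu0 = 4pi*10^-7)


m = 8.42 x 10^12 = 8420000000000 A.m^2
2m = 16840000000000 A.m^2
r^3 = 9516^3 = 861714300096
B = (4pi*10^-7) * 16840000000000 / (4*pi * 861714300096) * 1e9
= 21161768.114581 / 10828621258699.46 * 1e9
= 1954.244 nT

1954.244


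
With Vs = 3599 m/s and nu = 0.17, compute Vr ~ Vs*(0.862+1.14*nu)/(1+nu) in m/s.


Numerator factor = 0.862 + 1.14*0.17 = 1.0558
Denominator = 1 + 0.17 = 1.17
Vr = 3599 * 1.0558 / 1.17 = 3247.71 m/s

3247.71


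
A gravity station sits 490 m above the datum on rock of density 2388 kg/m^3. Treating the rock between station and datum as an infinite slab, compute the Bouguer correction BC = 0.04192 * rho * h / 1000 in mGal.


BC = 0.04192 * rho * h / 1000
= 0.04192 * 2388 * 490 / 1000
= 49.0514 mGal

49.0514


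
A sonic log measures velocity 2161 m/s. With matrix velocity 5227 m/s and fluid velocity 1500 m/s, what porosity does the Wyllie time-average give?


1/V - 1/Vm = 1/2161 - 1/5227 = 0.00027143
1/Vf - 1/Vm = 1/1500 - 1/5227 = 0.00047535
phi = 0.00027143 / 0.00047535 = 0.571

0.571


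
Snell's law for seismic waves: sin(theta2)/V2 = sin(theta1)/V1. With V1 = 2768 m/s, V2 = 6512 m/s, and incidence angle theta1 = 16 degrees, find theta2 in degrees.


sin(theta1) = sin(16 deg) = 0.275637
sin(theta2) = V2/V1 * sin(theta1) = 6512/2768 * 0.275637 = 0.648465
theta2 = arcsin(0.648465) = 40.426 degrees

40.426


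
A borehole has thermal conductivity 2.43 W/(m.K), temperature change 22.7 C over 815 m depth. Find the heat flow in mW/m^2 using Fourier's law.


q = k * dT / dz * 1000
= 2.43 * 22.7 / 815 * 1000
= 0.067682 * 1000
= 67.6822 mW/m^2

67.6822


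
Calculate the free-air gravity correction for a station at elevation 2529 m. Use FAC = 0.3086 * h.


FAC = 0.3086 * h
= 0.3086 * 2529
= 780.4494 mGal

780.4494


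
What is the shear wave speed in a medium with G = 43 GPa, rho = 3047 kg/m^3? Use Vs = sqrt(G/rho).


Convert G to Pa: G = 43e9 Pa
Compute G/rho = 43e9 / 3047 = 14112241.5491
Vs = sqrt(14112241.5491) = 3756.63 m/s

3756.63


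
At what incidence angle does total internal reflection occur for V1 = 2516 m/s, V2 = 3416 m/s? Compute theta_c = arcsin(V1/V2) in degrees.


V1/V2 = 2516/3416 = 0.736534
theta_c = arcsin(0.736534) = 47.437 degrees

47.437


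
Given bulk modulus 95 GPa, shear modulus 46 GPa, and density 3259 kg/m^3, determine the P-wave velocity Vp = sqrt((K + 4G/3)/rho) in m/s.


First compute the effective modulus:
K + 4G/3 = 95e9 + 4*46e9/3 = 156333333333.33 Pa
Then divide by density:
156333333333.33 / 3259 = 47969724.8645 Pa/(kg/m^3)
Take the square root:
Vp = sqrt(47969724.8645) = 6926.02 m/s

6926.02


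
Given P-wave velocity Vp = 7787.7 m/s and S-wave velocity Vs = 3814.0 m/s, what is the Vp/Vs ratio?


Vp/Vs = 7787.7 / 3814.0
= 2.0419

2.0419


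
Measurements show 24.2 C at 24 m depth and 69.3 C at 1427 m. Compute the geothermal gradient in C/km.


dT = 69.3 - 24.2 = 45.1 C
dz = 1427 - 24 = 1403 m
gradient = dT/dz * 1000 = 45.1/1403 * 1000 = 32.1454 C/km

32.1454


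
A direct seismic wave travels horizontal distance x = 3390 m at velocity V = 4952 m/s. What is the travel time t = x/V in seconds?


t = x / V
= 3390 / 4952
= 0.6846 s

0.6846


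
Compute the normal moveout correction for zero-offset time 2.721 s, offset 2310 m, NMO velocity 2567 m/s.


x/Vnmo = 2310/2567 = 0.899883
(x/Vnmo)^2 = 0.80979
t0^2 = 7.403841
sqrt(7.403841 + 0.80979) = 2.865943
dt = 2.865943 - 2.721 = 0.144943

0.144943


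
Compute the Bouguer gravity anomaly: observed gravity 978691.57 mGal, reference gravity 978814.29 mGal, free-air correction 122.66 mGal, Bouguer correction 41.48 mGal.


BA = g_obs - g_ref + FAC - BC
= 978691.57 - 978814.29 + 122.66 - 41.48
= -41.54 mGal

-41.54


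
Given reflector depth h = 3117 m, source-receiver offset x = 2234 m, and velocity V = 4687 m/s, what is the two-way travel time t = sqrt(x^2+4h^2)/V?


x^2 + 4h^2 = 2234^2 + 4*3117^2 = 4990756 + 38862756 = 43853512
sqrt(43853512) = 6622.1984
t = 6622.1984 / 4687 = 1.4129 s

1.4129


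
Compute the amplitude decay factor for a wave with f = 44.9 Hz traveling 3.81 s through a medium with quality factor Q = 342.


pi*f*t/Q = pi*44.9*3.81/342 = 1.57143
A/A0 = exp(-1.57143) = 0.207748

0.207748


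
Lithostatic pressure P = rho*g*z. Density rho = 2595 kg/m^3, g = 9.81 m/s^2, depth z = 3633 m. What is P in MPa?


P = rho * g * z / 1e6
= 2595 * 9.81 * 3633 / 1e6
= 92485099.35 / 1e6
= 92.4851 MPa

92.4851


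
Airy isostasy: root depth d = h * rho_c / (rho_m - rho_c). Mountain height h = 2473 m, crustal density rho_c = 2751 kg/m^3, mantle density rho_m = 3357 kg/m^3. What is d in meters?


rho_m - rho_c = 3357 - 2751 = 606
d = 2473 * 2751 / 606
= 6803223 / 606
= 11226.44 m

11226.44


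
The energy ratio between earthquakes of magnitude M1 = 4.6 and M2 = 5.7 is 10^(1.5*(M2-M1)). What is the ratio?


M2 - M1 = 5.7 - 4.6 = 1.1
1.5 * 1.1 = 1.65
ratio = 10^1.65 = 44.67

44.67


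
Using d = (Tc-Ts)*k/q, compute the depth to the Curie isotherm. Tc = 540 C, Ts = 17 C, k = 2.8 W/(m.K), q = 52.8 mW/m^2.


T_Curie - T_surf = 540 - 17 = 523 C
Convert q to W/m^2: 52.8 mW/m^2 = 0.0528 W/m^2
d = 523 * 2.8 / 0.0528 = 27734.85 m

27734.85


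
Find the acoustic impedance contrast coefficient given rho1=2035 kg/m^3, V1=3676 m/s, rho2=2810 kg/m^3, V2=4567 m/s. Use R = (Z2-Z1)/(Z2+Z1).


Z1 = 2035 * 3676 = 7480660
Z2 = 2810 * 4567 = 12833270
R = (12833270 - 7480660) / (12833270 + 7480660) = 5352610 / 20313930 = 0.2635

0.2635


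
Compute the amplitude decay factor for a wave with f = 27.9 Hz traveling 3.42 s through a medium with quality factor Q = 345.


pi*f*t/Q = pi*27.9*3.42/345 = 0.868883
A/A0 = exp(-0.868883) = 0.41942

0.41942


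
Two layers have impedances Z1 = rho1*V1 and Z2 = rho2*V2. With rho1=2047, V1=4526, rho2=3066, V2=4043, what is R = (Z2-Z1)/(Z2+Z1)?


Z1 = 2047 * 4526 = 9264722
Z2 = 3066 * 4043 = 12395838
R = (12395838 - 9264722) / (12395838 + 9264722) = 3131116 / 21660560 = 0.1446

0.1446


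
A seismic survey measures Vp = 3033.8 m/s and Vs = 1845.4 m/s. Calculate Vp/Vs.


Vp/Vs = 3033.8 / 1845.4
= 1.644

1.644


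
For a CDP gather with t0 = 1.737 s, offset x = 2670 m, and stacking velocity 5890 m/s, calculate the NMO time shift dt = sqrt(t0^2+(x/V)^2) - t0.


x/Vnmo = 2670/5890 = 0.453311
(x/Vnmo)^2 = 0.205491
t0^2 = 3.017169
sqrt(3.017169 + 0.205491) = 1.795177
dt = 1.795177 - 1.737 = 0.058177

0.058177


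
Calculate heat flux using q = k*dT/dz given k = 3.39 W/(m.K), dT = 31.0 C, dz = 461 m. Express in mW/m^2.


q = k * dT / dz * 1000
= 3.39 * 31.0 / 461 * 1000
= 0.227961 * 1000
= 227.961 mW/m^2

227.961


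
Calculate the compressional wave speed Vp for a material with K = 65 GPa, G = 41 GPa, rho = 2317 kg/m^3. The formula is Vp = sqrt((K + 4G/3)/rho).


First compute the effective modulus:
K + 4G/3 = 65e9 + 4*41e9/3 = 119666666666.67 Pa
Then divide by density:
119666666666.67 / 2317 = 51647245.0007 Pa/(kg/m^3)
Take the square root:
Vp = sqrt(51647245.0007) = 7186.6 m/s

7186.6


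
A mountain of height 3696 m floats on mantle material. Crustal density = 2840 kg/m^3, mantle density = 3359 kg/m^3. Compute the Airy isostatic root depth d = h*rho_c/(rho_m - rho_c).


rho_m - rho_c = 3359 - 2840 = 519
d = 3696 * 2840 / 519
= 10496640 / 519
= 20224.74 m

20224.74


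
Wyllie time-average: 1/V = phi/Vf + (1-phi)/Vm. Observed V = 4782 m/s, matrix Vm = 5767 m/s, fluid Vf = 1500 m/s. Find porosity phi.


1/V - 1/Vm = 1/4782 - 1/5767 = 3.572e-05
1/Vf - 1/Vm = 1/1500 - 1/5767 = 0.00049327
phi = 3.572e-05 / 0.00049327 = 0.0724

0.0724


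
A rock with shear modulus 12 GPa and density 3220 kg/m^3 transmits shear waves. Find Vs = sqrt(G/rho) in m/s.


Convert G to Pa: G = 12e9 Pa
Compute G/rho = 12e9 / 3220 = 3726708.0745
Vs = sqrt(3726708.0745) = 1930.47 m/s

1930.47


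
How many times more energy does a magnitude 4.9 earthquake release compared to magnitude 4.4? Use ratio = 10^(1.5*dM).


M2 - M1 = 4.9 - 4.4 = 0.5
1.5 * 0.5 = 0.75
ratio = 10^0.75 = 5.62

5.62


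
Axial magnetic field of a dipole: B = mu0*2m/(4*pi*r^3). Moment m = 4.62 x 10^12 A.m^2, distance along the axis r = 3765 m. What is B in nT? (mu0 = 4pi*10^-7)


m = 4.62 x 10^12 = 4620000000000 A.m^2
2m = 9240000000000 A.m^2
r^3 = 3765^3 = 53369722125
B = (4pi*10^-7) * 9240000000000 / (4*pi * 53369722125) * 1e9
= 11611326.447668 / 670663707808.11 * 1e9
= 17313.1874 nT

17313.1874


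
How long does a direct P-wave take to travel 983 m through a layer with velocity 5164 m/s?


t = x / V
= 983 / 5164
= 0.1904 s

0.1904


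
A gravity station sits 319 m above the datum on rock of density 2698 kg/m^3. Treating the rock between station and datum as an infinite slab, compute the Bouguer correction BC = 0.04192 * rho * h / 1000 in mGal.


BC = 0.04192 * rho * h / 1000
= 0.04192 * 2698 * 319 / 1000
= 36.079 mGal

36.079


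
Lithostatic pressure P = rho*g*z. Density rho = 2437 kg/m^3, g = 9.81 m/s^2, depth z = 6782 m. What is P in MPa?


P = rho * g * z / 1e6
= 2437 * 9.81 * 6782 / 1e6
= 162137070.54 / 1e6
= 162.1371 MPa

162.1371


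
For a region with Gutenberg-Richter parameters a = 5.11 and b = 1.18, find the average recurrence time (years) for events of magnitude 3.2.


log10(N) = 5.11 - 1.18*3.2 = 1.334
N = 10^1.334 = 21.577444
T = 1/N = 1/21.577444 = 0.0463 years

0.0463


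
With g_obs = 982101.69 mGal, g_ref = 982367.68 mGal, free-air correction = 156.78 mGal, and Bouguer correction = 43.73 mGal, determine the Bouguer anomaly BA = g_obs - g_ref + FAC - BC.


BA = g_obs - g_ref + FAC - BC
= 982101.69 - 982367.68 + 156.78 - 43.73
= -152.94 mGal

-152.94


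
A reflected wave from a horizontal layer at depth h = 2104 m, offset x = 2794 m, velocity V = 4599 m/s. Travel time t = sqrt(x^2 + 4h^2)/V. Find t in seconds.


x^2 + 4h^2 = 2794^2 + 4*2104^2 = 7806436 + 17707264 = 25513700
sqrt(25513700) = 5051.1088
t = 5051.1088 / 4599 = 1.0983 s

1.0983


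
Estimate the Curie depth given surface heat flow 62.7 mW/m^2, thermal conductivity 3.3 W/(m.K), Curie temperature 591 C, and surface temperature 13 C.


T_Curie - T_surf = 591 - 13 = 578 C
Convert q to W/m^2: 62.7 mW/m^2 = 0.0627 W/m^2
d = 578 * 3.3 / 0.0627 = 30421.05 m

30421.05


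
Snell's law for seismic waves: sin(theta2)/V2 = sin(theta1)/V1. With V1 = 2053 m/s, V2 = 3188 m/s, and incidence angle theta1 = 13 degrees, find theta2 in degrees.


sin(theta1) = sin(13 deg) = 0.224951
sin(theta2) = V2/V1 * sin(theta1) = 3188/2053 * 0.224951 = 0.349315
theta2 = arcsin(0.349315) = 20.4454 degrees

20.4454


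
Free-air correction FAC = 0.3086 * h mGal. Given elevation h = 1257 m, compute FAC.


FAC = 0.3086 * h
= 0.3086 * 1257
= 387.9102 mGal

387.9102


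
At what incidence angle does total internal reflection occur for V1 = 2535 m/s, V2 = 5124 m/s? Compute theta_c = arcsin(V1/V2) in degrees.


V1/V2 = 2535/5124 = 0.494731
theta_c = arcsin(0.494731) = 29.652 degrees

29.652


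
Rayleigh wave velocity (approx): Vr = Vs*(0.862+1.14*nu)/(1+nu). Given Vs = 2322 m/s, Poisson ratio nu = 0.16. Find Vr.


Numerator factor = 0.862 + 1.14*0.16 = 1.0444
Denominator = 1 + 0.16 = 1.16
Vr = 2322 * 1.0444 / 1.16 = 2090.6 m/s

2090.6


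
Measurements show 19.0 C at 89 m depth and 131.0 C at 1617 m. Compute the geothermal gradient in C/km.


dT = 131.0 - 19.0 = 112.0 C
dz = 1617 - 89 = 1528 m
gradient = dT/dz * 1000 = 112.0/1528 * 1000 = 73.2984 C/km

73.2984


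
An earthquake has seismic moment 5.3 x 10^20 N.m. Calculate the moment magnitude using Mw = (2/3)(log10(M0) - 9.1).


log10(M0) = log10(5.3 x 10^20) = 20.7243
Mw = 2/3 * (20.7243 - 9.1)
= 2/3 * 11.6243
= 7.75

7.75


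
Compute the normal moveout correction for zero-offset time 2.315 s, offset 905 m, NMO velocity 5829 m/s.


x/Vnmo = 905/5829 = 0.155258
(x/Vnmo)^2 = 0.024105
t0^2 = 5.359225
sqrt(5.359225 + 0.024105) = 2.3202
dt = 2.3202 - 2.315 = 0.0052

0.0052


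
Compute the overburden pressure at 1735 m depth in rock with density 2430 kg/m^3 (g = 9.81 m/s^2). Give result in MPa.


P = rho * g * z / 1e6
= 2430 * 9.81 * 1735 / 1e6
= 41359450.5 / 1e6
= 41.3595 MPa

41.3595


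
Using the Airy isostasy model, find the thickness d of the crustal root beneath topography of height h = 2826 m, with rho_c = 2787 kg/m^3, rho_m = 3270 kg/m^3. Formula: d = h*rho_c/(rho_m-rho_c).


rho_m - rho_c = 3270 - 2787 = 483
d = 2826 * 2787 / 483
= 7876062 / 483
= 16306.55 m

16306.55


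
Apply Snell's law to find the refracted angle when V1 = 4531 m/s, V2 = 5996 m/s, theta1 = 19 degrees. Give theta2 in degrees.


sin(theta1) = sin(19 deg) = 0.325568
sin(theta2) = V2/V1 * sin(theta1) = 5996/4531 * 0.325568 = 0.430834
theta2 = arcsin(0.430834) = 25.5205 degrees

25.5205


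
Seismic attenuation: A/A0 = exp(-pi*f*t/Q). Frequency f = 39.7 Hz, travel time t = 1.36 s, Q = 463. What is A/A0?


pi*f*t/Q = pi*39.7*1.36/463 = 0.366352
A/A0 = exp(-0.366352) = 0.693259

0.693259


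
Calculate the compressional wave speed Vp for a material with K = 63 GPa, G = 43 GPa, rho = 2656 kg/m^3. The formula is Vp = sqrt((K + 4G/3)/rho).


First compute the effective modulus:
K + 4G/3 = 63e9 + 4*43e9/3 = 120333333333.33 Pa
Then divide by density:
120333333333.33 / 2656 = 45306224.8996 Pa/(kg/m^3)
Take the square root:
Vp = sqrt(45306224.8996) = 6730.99 m/s

6730.99


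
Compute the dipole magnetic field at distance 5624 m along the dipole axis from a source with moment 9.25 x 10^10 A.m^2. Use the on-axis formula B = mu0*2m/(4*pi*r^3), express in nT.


m = 9.25 x 10^10 = 92500000000 A.m^2
2m = 185000000000 A.m^2
r^3 = 5624^3 = 177883610624
B = (4pi*10^-7) * 185000000000 / (4*pi * 177883610624) * 1e9
= 232477.856366 / 2235351377321.54 * 1e9
= 104.0006 nT

104.0006


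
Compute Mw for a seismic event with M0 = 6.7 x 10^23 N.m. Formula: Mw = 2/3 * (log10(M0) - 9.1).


log10(M0) = log10(6.7 x 10^23) = 23.8261
Mw = 2/3 * (23.8261 - 9.1)
= 2/3 * 14.7261
= 9.82

9.82


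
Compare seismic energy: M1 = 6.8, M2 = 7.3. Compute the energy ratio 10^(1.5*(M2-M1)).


M2 - M1 = 7.3 - 6.8 = 0.5
1.5 * 0.5 = 0.75
ratio = 10^0.75 = 5.62

5.62


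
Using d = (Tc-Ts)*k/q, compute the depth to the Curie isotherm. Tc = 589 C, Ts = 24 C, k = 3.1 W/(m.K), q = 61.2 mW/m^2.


T_Curie - T_surf = 589 - 24 = 565 C
Convert q to W/m^2: 61.2 mW/m^2 = 0.0612 W/m^2
d = 565 * 3.1 / 0.0612 = 28619.28 m

28619.28


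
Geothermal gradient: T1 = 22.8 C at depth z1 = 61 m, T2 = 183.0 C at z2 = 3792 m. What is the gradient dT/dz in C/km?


dT = 183.0 - 22.8 = 160.2 C
dz = 3792 - 61 = 3731 m
gradient = dT/dz * 1000 = 160.2/3731 * 1000 = 42.9376 C/km

42.9376


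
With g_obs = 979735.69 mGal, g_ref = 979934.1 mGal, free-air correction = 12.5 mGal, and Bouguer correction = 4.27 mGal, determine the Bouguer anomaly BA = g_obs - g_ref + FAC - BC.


BA = g_obs - g_ref + FAC - BC
= 979735.69 - 979934.1 + 12.5 - 4.27
= -190.18 mGal

-190.18


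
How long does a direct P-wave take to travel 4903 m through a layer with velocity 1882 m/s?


t = x / V
= 4903 / 1882
= 2.6052 s

2.6052


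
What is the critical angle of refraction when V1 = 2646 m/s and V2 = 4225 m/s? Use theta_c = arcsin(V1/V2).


V1/V2 = 2646/4225 = 0.626272
theta_c = arcsin(0.626272) = 38.7756 degrees

38.7756


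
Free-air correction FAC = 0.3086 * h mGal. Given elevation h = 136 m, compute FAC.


FAC = 0.3086 * h
= 0.3086 * 136
= 41.9696 mGal

41.9696


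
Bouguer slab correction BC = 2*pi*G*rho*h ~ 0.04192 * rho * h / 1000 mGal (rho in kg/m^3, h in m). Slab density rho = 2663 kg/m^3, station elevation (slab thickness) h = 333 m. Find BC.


BC = 0.04192 * rho * h / 1000
= 0.04192 * 2663 * 333 / 1000
= 37.1738 mGal

37.1738


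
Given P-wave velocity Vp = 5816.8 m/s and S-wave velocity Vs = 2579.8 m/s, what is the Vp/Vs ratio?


Vp/Vs = 5816.8 / 2579.8
= 2.2547

2.2547


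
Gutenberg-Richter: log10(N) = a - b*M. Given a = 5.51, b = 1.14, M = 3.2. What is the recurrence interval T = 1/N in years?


log10(N) = 5.51 - 1.14*3.2 = 1.862
N = 10^1.862 = 72.77798
T = 1/N = 1/72.77798 = 0.0137 years

0.0137


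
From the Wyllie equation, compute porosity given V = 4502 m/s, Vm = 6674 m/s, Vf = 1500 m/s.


1/V - 1/Vm = 1/4502 - 1/6674 = 7.229e-05
1/Vf - 1/Vm = 1/1500 - 1/6674 = 0.00051683
phi = 7.229e-05 / 0.00051683 = 0.1399

0.1399


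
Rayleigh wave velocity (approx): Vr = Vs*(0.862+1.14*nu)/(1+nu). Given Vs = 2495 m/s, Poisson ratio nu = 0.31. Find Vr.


Numerator factor = 0.862 + 1.14*0.31 = 1.2154
Denominator = 1 + 0.31 = 1.31
Vr = 2495 * 1.2154 / 1.31 = 2314.83 m/s

2314.83


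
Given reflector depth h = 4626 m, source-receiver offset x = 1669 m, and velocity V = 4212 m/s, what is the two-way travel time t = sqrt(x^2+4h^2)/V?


x^2 + 4h^2 = 1669^2 + 4*4626^2 = 2785561 + 85599504 = 88385065
sqrt(88385065) = 9401.3332
t = 9401.3332 / 4212 = 2.232 s

2.232


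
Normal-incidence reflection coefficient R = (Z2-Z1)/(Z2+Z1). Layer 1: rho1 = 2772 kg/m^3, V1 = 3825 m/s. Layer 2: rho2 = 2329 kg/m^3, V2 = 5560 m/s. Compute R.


Z1 = 2772 * 3825 = 10602900
Z2 = 2329 * 5560 = 12949240
R = (12949240 - 10602900) / (12949240 + 10602900) = 2346340 / 23552140 = 0.0996

0.0996


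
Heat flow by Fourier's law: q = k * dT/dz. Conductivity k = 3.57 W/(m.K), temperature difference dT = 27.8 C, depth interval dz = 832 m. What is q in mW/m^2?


q = k * dT / dz * 1000
= 3.57 * 27.8 / 832 * 1000
= 0.119286 * 1000
= 119.2861 mW/m^2

119.2861


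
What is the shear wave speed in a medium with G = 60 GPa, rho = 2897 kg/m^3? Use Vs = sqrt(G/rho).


Convert G to Pa: G = 60e9 Pa
Compute G/rho = 60e9 / 2897 = 20711080.428
Vs = sqrt(20711080.428) = 4550.94 m/s

4550.94


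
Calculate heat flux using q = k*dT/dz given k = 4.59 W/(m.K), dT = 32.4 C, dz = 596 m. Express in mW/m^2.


q = k * dT / dz * 1000
= 4.59 * 32.4 / 596 * 1000
= 0.249523 * 1000
= 249.5235 mW/m^2

249.5235


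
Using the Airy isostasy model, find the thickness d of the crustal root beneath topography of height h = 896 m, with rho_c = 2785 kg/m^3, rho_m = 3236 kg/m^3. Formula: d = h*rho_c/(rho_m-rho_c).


rho_m - rho_c = 3236 - 2785 = 451
d = 896 * 2785 / 451
= 2495360 / 451
= 5532.95 m

5532.95


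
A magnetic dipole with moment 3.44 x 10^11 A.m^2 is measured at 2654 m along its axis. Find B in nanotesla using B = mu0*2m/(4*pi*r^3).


m = 3.44 x 10^11 = 344000000000 A.m^2
2m = 688000000000 A.m^2
r^3 = 2654^3 = 18694022264
B = (4pi*10^-7) * 688000000000 / (4*pi * 18694022264) * 1e9
= 864566.298268 / 234916012042.51 * 1e9
= 3680.3209 nT

3680.3209


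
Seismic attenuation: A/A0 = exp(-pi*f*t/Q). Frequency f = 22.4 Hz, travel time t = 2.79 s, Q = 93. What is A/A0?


pi*f*t/Q = pi*22.4*2.79/93 = 2.11115
A/A0 = exp(-2.11115) = 0.121099

0.121099


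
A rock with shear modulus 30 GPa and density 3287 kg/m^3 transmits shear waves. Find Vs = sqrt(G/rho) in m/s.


Convert G to Pa: G = 30e9 Pa
Compute G/rho = 30e9 / 3287 = 9126863.4013
Vs = sqrt(9126863.4013) = 3021.07 m/s

3021.07


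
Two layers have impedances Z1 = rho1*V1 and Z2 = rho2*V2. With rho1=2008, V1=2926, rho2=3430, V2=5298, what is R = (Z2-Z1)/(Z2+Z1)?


Z1 = 2008 * 2926 = 5875408
Z2 = 3430 * 5298 = 18172140
R = (18172140 - 5875408) / (18172140 + 5875408) = 12296732 / 24047548 = 0.5114

0.5114


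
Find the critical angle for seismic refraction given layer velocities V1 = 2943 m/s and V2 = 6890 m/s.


V1/V2 = 2943/6890 = 0.427141
theta_c = arcsin(0.427141) = 25.2862 degrees

25.2862


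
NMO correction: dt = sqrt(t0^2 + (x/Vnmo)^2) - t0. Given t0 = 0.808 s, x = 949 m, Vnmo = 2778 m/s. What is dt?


x/Vnmo = 949/2778 = 0.341613
(x/Vnmo)^2 = 0.116699
t0^2 = 0.652864
sqrt(0.652864 + 0.116699) = 0.877248
dt = 0.877248 - 0.808 = 0.069248

0.069248


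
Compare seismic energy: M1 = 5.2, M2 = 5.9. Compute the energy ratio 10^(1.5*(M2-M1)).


M2 - M1 = 5.9 - 5.2 = 0.7
1.5 * 0.7 = 1.05
ratio = 10^1.05 = 11.22

11.22


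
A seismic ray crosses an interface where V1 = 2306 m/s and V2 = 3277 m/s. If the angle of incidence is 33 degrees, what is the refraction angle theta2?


sin(theta1) = sin(33 deg) = 0.544639
sin(theta2) = V2/V1 * sin(theta1) = 3277/2306 * 0.544639 = 0.773973
theta2 = arcsin(0.773973) = 50.712 degrees

50.712


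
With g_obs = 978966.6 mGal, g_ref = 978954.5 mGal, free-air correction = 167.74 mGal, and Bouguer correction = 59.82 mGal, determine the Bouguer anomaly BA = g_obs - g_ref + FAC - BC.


BA = g_obs - g_ref + FAC - BC
= 978966.6 - 978954.5 + 167.74 - 59.82
= 120.02 mGal

120.02


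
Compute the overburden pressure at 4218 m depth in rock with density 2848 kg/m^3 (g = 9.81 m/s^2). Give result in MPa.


P = rho * g * z / 1e6
= 2848 * 9.81 * 4218 / 1e6
= 117846195.84 / 1e6
= 117.8462 MPa

117.8462


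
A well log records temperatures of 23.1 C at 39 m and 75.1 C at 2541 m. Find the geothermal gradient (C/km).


dT = 75.1 - 23.1 = 52.0 C
dz = 2541 - 39 = 2502 m
gradient = dT/dz * 1000 = 52.0/2502 * 1000 = 20.7834 C/km

20.7834


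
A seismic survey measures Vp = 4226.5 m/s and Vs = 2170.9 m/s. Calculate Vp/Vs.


Vp/Vs = 4226.5 / 2170.9
= 1.9469

1.9469


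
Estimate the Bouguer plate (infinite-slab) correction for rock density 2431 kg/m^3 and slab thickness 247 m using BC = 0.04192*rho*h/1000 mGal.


BC = 0.04192 * rho * h / 1000
= 0.04192 * 2431 * 247 / 1000
= 25.1712 mGal

25.1712


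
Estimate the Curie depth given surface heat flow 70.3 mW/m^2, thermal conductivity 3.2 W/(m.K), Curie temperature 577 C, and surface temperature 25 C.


T_Curie - T_surf = 577 - 25 = 552 C
Convert q to W/m^2: 70.3 mW/m^2 = 0.0703 W/m^2
d = 552 * 3.2 / 0.0703 = 25126.6 m

25126.6


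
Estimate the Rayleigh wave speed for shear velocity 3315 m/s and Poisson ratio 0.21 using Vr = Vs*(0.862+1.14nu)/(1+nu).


Numerator factor = 0.862 + 1.14*0.21 = 1.1014
Denominator = 1 + 0.21 = 1.21
Vr = 3315 * 1.1014 / 1.21 = 3017.47 m/s

3017.47


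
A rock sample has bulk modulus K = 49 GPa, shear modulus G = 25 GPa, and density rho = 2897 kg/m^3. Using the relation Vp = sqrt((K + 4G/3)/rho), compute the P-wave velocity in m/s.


First compute the effective modulus:
K + 4G/3 = 49e9 + 4*25e9/3 = 82333333333.33 Pa
Then divide by density:
82333333333.33 / 2897 = 28420204.8096 Pa/(kg/m^3)
Take the square root:
Vp = sqrt(28420204.8096) = 5331.06 m/s

5331.06


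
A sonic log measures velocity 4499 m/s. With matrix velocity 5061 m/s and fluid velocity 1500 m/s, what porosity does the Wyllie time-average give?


1/V - 1/Vm = 1/4499 - 1/5061 = 2.468e-05
1/Vf - 1/Vm = 1/1500 - 1/5061 = 0.00046908
phi = 2.468e-05 / 0.00046908 = 0.0526

0.0526


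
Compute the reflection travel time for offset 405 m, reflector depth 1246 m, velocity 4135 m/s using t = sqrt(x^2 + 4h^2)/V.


x^2 + 4h^2 = 405^2 + 4*1246^2 = 164025 + 6210064 = 6374089
sqrt(6374089) = 2524.6958
t = 2524.6958 / 4135 = 0.6106 s

0.6106


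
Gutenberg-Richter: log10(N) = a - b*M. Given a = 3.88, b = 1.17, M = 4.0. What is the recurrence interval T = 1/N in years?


log10(N) = 3.88 - 1.17*4.0 = -0.8
N = 10^-0.8 = 0.158489
T = 1/N = 1/0.158489 = 6.3096 years

6.3096


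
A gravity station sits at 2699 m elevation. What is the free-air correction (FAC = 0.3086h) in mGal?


FAC = 0.3086 * h
= 0.3086 * 2699
= 832.9114 mGal

832.9114


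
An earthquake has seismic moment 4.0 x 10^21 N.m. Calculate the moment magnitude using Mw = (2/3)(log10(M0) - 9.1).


log10(M0) = log10(4.0 x 10^21) = 21.6021
Mw = 2/3 * (21.6021 - 9.1)
= 2/3 * 12.5021
= 8.33

8.33


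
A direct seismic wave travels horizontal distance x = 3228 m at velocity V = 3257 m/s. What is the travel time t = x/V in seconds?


t = x / V
= 3228 / 3257
= 0.9911 s

0.9911


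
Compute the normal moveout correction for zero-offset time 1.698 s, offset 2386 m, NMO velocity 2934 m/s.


x/Vnmo = 2386/2934 = 0.813224
(x/Vnmo)^2 = 0.661334
t0^2 = 2.883204
sqrt(2.883204 + 0.661334) = 1.882694
dt = 1.882694 - 1.698 = 0.184694

0.184694


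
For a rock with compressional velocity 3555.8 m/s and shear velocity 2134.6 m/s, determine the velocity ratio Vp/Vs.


Vp/Vs = 3555.8 / 2134.6
= 1.6658

1.6658


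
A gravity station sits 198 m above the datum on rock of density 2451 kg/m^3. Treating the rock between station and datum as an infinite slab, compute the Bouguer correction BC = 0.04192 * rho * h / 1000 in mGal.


BC = 0.04192 * rho * h / 1000
= 0.04192 * 2451 * 198 / 1000
= 20.3437 mGal

20.3437


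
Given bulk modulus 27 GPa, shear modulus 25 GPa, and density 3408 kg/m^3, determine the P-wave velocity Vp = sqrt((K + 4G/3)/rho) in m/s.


First compute the effective modulus:
K + 4G/3 = 27e9 + 4*25e9/3 = 60333333333.33 Pa
Then divide by density:
60333333333.33 / 3408 = 17703442.8795 Pa/(kg/m^3)
Take the square root:
Vp = sqrt(17703442.8795) = 4207.55 m/s

4207.55


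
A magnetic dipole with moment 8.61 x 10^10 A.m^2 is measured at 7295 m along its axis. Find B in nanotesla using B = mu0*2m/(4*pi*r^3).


m = 8.61 x 10^10 = 86100000000 A.m^2
2m = 172200000000 A.m^2
r^3 = 7295^3 = 388218197375
B = (4pi*10^-7) * 172200000000 / (4*pi * 388218197375) * 1e9
= 216392.901979 / 4878493747452.69 * 1e9
= 44.3565 nT

44.3565


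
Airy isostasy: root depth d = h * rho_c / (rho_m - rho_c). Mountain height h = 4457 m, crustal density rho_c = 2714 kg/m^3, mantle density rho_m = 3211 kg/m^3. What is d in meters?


rho_m - rho_c = 3211 - 2714 = 497
d = 4457 * 2714 / 497
= 12096298 / 497
= 24338.63 m

24338.63


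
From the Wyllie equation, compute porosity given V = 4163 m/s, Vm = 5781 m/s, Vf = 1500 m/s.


1/V - 1/Vm = 1/4163 - 1/5781 = 6.723e-05
1/Vf - 1/Vm = 1/1500 - 1/5781 = 0.00049369
phi = 6.723e-05 / 0.00049369 = 0.1362

0.1362


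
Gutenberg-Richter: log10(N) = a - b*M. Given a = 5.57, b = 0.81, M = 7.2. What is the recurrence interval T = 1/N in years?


log10(N) = 5.57 - 0.81*7.2 = -0.262
N = 10^-0.262 = 0.547016
T = 1/N = 1/0.547016 = 1.8281 years

1.8281
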